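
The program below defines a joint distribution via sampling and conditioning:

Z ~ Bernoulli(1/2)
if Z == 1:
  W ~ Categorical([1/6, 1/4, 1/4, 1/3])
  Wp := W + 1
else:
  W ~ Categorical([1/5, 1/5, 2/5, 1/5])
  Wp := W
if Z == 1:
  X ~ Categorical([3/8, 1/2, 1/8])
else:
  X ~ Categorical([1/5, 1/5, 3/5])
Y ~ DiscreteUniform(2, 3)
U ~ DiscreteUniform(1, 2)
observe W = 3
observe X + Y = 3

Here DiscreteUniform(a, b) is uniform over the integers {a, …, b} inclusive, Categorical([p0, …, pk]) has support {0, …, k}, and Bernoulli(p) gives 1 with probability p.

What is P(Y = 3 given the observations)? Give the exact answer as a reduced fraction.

Enumerate traces; 8 have nonzero weight after conditioning:
  (Z=0, W=3, X=0, Y=3, U=1) weight 1/200
  (Z=0, W=3, X=0, Y=3, U=2) weight 1/200
  (Z=0, W=3, X=1, Y=2, U=1) weight 1/200
  (Z=0, W=3, X=1, Y=2, U=2) weight 1/200
  (Z=1, W=3, X=0, Y=3, U=1) weight 1/64
  (Z=1, W=3, X=0, Y=3, U=2) weight 1/64
  (Z=1, W=3, X=1, Y=2, U=1) weight 1/48
  (Z=1, W=3, X=1, Y=2, U=2) weight 1/48
Group by Y:
  weight(Y=2) = 31/600
  weight(Y=3) = 33/800
Total weight = 31/600 + 33/800 = 223/2400
P(Y=2 | obs) = 31/600 / 223/2400 = 124/223
P(Y=3 | obs) = 33/800 / 223/2400 = 99/223

P(Y = 3 | obs) = 99/223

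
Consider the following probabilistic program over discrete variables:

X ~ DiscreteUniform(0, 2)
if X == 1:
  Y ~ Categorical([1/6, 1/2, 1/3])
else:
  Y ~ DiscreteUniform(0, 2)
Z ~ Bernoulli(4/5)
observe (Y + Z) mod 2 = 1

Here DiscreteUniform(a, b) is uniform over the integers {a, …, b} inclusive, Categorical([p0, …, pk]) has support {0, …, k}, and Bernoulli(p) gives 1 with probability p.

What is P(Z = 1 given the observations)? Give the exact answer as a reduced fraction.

Enumerate traces; 9 have nonzero weight after conditioning:
  (X=0, Y=0, Z=1) weight 4/45
  (X=0, Y=1, Z=0) weight 1/45
  (X=0, Y=2, Z=1) weight 4/45
  (X=1, Y=0, Z=1) weight 2/45
  (X=1, Y=1, Z=0) weight 1/30
  (X=1, Y=2, Z=1) weight 4/45
  (X=2, Y=0, Z=1) weight 4/45
  (X=2, Y=1, Z=0) weight 1/45
  … 1 more
Group by Z:
  weight(Z=0) = 7/90
  weight(Z=1) = 22/45
Total weight = 7/90 + 22/45 = 17/30
P(Z=0 | obs) = 7/90 / 17/30 = 7/51
P(Z=1 | obs) = 22/45 / 17/30 = 44/51

P(Z = 1 | obs) = 44/51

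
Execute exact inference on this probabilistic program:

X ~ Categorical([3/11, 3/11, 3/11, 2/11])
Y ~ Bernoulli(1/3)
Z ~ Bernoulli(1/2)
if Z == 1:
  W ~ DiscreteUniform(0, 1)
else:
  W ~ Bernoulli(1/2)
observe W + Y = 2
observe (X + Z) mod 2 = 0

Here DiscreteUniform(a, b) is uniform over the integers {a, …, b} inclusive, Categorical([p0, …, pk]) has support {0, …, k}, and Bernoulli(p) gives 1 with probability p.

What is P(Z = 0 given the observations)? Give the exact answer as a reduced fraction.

P(Z = 0 | obs) = 6/11

Enumerate traces; 4 have nonzero weight after conditioning:
  (X=0, Y=1, Z=0, W=1) weight 1/44
  (X=1, Y=1, Z=1, W=1) weight 1/44
  (X=2, Y=1, Z=0, W=1) weight 1/44
  (X=3, Y=1, Z=1, W=1) weight 1/66
Group by Z:
  weight(Z=0) = 1/22
  weight(Z=1) = 5/132
Total weight = 1/22 + 5/132 = 1/12
P(Z=0 | obs) = 1/22 / 1/12 = 6/11
P(Z=1 | obs) = 5/132 / 1/12 = 5/11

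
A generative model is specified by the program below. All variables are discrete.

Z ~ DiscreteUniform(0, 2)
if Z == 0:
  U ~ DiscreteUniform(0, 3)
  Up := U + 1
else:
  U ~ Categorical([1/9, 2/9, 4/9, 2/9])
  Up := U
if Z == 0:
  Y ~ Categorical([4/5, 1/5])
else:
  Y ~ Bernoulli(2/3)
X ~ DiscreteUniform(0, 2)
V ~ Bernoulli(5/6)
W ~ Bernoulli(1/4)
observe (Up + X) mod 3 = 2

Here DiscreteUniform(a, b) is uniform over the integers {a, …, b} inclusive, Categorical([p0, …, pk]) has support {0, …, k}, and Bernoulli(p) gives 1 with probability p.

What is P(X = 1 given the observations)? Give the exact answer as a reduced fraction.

P(X = 1 | obs) = 17/54

Enumerate traces; 96 have nonzero weight after conditioning:
  (Z=0, U=0, Y=0, X=1, V=0, W=0) weight 1/360
  (Z=0, U=0, Y=0, X=1, V=0, W=1) weight 1/1080
  (Z=0, U=0, Y=0, X=1, V=1, W=0) weight 1/72
  (Z=0, U=0, Y=0, X=1, V=1, W=1) weight 1/216
  (Z=0, U=0, Y=1, X=1, V=0, W=0) weight 1/1440
  (Z=0, U=0, Y=1, X=1, V=0, W=1) weight 1/4320
  (Z=0, U=0, Y=1, X=1, V=1, W=0) weight 1/288
  (Z=0, U=0, Y=1, X=1, V=1, W=1) weight 1/864
  (Z=0, U=1, Y=0, X=0, V=0, W=0) weight 1/360
  (Z=0, U=2, Y=0, X=2, V=0, W=0) weight 1/360
  … 86 more
Group by X:
  weight(X=0) = 41/324
  weight(X=1) = 17/162
  weight(X=2) = 11/108
Total weight = 41/324 + 17/162 + 11/108 = 1/3
P(X=0 | obs) = 41/324 / 1/3 = 41/108
P(X=1 | obs) = 17/162 / 1/3 = 17/54
P(X=2 | obs) = 11/108 / 1/3 = 11/36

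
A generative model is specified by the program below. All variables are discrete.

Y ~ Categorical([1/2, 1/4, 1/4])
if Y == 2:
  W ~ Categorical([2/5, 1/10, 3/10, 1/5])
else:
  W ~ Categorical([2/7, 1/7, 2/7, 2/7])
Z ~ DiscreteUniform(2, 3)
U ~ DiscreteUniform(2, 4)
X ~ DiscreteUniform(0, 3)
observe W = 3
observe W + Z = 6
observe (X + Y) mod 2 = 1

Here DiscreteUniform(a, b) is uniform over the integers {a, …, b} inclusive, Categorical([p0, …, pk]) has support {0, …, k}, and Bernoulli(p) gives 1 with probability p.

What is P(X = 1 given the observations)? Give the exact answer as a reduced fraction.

P(X = 1 | obs) = 27/74

Enumerate traces; 18 have nonzero weight after conditioning:
  (Y=0, W=3, Z=3, U=2, X=1) weight 1/168
  (Y=0, W=3, Z=3, U=2, X=3) weight 1/168
  (Y=0, W=3, Z=3, U=3, X=1) weight 1/168
  (Y=0, W=3, Z=3, U=3, X=3) weight 1/168
  (Y=0, W=3, Z=3, U=4, X=1) weight 1/168
  (Y=0, W=3, Z=3, U=4, X=3) weight 1/168
  (Y=1, W=3, Z=3, U=2, X=0) weight 1/336
  (Y=1, W=3, Z=3, U=2, X=2) weight 1/336
  … 10 more
Group by X:
  weight(X=0) = 1/112
  weight(X=1) = 27/1120
  weight(X=2) = 1/112
  weight(X=3) = 27/1120
Total weight = 1/112 + 27/1120 + 1/112 + 27/1120 = 37/560
P(X=0 | obs) = 1/112 / 37/560 = 5/37
P(X=1 | obs) = 27/1120 / 37/560 = 27/74
P(X=2 | obs) = 1/112 / 37/560 = 5/37
P(X=3 | obs) = 27/1120 / 37/560 = 27/74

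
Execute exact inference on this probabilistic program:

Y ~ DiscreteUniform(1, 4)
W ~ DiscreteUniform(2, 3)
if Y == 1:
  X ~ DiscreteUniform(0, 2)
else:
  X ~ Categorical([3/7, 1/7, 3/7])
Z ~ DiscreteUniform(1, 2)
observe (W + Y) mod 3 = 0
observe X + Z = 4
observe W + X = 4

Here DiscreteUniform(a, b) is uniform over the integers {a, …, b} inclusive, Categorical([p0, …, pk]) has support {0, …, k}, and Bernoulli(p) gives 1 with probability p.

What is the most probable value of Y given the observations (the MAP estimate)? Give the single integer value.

Enumerate traces; 2 have nonzero weight after conditioning:
  (Y=1, W=2, X=2, Z=2) weight 1/48
  (Y=4, W=2, X=2, Z=2) weight 3/112
Group by Y:
  weight(Y=1) = 1/48
  weight(Y=4) = 3/112
Total weight = 1/48 + 3/112 = 1/21
P(Y=1 | obs) = 1/48 / 1/21 = 7/16
P(Y=4 | obs) = 3/112 / 1/21 = 9/16
argmax = 4

argmax_v P(Y = v | obs) = 4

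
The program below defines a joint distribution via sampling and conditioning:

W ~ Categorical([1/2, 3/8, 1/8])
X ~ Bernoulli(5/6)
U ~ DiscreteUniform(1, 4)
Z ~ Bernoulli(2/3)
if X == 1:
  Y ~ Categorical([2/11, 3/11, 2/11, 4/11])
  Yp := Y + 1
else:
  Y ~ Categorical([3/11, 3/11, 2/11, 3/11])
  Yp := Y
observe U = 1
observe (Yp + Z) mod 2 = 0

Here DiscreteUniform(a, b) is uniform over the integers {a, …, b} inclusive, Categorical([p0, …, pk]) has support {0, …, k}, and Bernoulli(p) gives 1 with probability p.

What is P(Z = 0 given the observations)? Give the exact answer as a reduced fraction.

Enumerate traces; 24 have nonzero weight after conditioning:
  (W=0, X=0, U=1, Z=0, Y=0) weight 1/528
  (W=0, X=0, U=1, Z=0, Y=2) weight 1/792
  (W=0, X=0, U=1, Z=1, Y=1) weight 1/264
  (W=0, X=0, U=1, Z=1, Y=3) weight 1/264
  (W=0, X=1, U=1, Z=0, Y=1) weight 5/528
  (W=0, X=1, U=1, Z=0, Y=3) weight 5/396
  (W=0, X=1, U=1, Z=1, Y=0) weight 5/396
  (W=0, X=1, U=1, Z=1, Y=2) weight 5/396
  … 16 more
Group by Z:
  weight(Z=0) = 5/99
  weight(Z=1) = 13/198
Total weight = 5/99 + 13/198 = 23/198
P(Z=0 | obs) = 5/99 / 23/198 = 10/23
P(Z=1 | obs) = 13/198 / 23/198 = 13/23

P(Z = 0 | obs) = 10/23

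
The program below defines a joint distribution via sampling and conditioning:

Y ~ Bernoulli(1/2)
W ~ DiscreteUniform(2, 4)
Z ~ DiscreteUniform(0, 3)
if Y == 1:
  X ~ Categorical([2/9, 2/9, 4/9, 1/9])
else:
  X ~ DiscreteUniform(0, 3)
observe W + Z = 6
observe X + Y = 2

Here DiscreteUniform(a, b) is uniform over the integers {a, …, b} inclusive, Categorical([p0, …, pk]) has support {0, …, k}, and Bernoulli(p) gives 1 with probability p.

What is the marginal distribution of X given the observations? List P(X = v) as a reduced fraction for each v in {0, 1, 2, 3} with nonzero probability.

Enumerate traces; 4 have nonzero weight after conditioning:
  (Y=0, W=3, Z=3, X=2) weight 1/96
  (Y=0, W=4, Z=2, X=2) weight 1/96
  (Y=1, W=3, Z=3, X=1) weight 1/108
  (Y=1, W=4, Z=2, X=1) weight 1/108
Group by X:
  weight(X=1) = 1/54
  weight(X=2) = 1/48
Total weight = 1/54 + 1/48 = 17/432
P(X=1 | obs) = 1/54 / 17/432 = 8/17
P(X=2 | obs) = 1/48 / 17/432 = 9/17

P(X=1) = 8/17, P(X=2) = 9/17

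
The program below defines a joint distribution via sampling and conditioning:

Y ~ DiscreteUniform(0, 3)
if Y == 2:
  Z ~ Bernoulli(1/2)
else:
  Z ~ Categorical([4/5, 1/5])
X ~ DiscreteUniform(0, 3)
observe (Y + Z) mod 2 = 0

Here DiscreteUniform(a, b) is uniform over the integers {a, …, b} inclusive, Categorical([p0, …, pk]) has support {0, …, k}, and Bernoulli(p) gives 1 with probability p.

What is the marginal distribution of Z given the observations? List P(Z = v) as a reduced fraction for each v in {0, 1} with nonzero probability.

P(Z=0) = 13/17, P(Z=1) = 4/17

Enumerate traces; 16 have nonzero weight after conditioning:
  (Y=0, Z=0, X=0) weight 1/20
  (Y=0, Z=0, X=1) weight 1/20
  (Y=0, Z=0, X=2) weight 1/20
  (Y=0, Z=0, X=3) weight 1/20
  (Y=1, Z=1, X=0) weight 1/80
  (Y=1, Z=1, X=1) weight 1/80
  (Y=1, Z=1, X=2) weight 1/80
  (Y=1, Z=1, X=3) weight 1/80
  … 8 more
Group by Z:
  weight(Z=0) = 13/40
  weight(Z=1) = 1/10
Total weight = 13/40 + 1/10 = 17/40
P(Z=0 | obs) = 13/40 / 17/40 = 13/17
P(Z=1 | obs) = 1/10 / 17/40 = 4/17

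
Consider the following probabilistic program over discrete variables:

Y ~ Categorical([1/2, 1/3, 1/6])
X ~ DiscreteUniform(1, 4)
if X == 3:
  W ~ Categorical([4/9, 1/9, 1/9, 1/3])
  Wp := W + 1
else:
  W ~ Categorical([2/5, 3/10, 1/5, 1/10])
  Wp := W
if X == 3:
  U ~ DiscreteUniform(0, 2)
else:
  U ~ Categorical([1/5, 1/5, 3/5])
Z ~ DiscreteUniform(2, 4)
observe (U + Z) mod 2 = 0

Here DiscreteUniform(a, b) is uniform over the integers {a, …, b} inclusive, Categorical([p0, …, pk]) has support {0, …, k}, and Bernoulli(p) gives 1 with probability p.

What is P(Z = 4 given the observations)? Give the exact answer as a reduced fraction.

P(Z = 4 | obs) = 23/53

Enumerate traces; 240 have nonzero weight after conditioning:
  (Y=0, X=1, W=0, U=0, Z=2) weight 1/300
  (Y=0, X=1, W=0, U=0, Z=4) weight 1/300
  (Y=0, X=1, W=0, U=1, Z=3) weight 1/300
  (Y=0, X=1, W=0, U=2, Z=2) weight 1/100
  (Y=0, X=1, W=0, U=2, Z=4) weight 1/100
  (Y=0, X=1, W=1, U=0, Z=2) weight 1/400
  (Y=0, X=1, W=1, U=0, Z=4) weight 1/400
  (Y=0, X=1, W=1, U=1, Z=3) weight 1/400
  … 232 more
Group by Z:
  weight(Z=2) = 23/90
  weight(Z=3) = 7/90
  weight(Z=4) = 23/90
Total weight = 23/90 + 7/90 + 23/90 = 53/90
P(Z=2 | obs) = 23/90 / 53/90 = 23/53
P(Z=3 | obs) = 7/90 / 53/90 = 7/53
P(Z=4 | obs) = 23/90 / 53/90 = 23/53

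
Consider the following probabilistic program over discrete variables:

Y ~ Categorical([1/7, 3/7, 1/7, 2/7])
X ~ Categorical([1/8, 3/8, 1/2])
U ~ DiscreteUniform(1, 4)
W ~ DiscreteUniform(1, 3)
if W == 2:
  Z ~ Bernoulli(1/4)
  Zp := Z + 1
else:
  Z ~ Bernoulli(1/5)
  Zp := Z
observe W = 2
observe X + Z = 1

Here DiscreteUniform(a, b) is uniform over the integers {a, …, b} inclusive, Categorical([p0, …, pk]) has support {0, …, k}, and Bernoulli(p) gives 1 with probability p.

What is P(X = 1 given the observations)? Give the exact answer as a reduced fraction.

P(X = 1 | obs) = 9/10

Enumerate traces; 32 have nonzero weight after conditioning:
  (Y=0, X=0, U=1, W=2, Z=1) weight 1/2688
  (Y=0, X=0, U=2, W=2, Z=1) weight 1/2688
  (Y=0, X=0, U=3, W=2, Z=1) weight 1/2688
  (Y=0, X=0, U=4, W=2, Z=1) weight 1/2688
  (Y=0, X=1, U=1, W=2, Z=0) weight 3/896
  (Y=0, X=1, U=2, W=2, Z=0) weight 3/896
  (Y=0, X=1, U=3, W=2, Z=0) weight 3/896
  (Y=0, X=1, U=4, W=2, Z=0) weight 3/896
  … 24 more
Group by X:
  weight(X=0) = 1/96
  weight(X=1) = 3/32
Total weight = 1/96 + 3/32 = 5/48
P(X=0 | obs) = 1/96 / 5/48 = 1/10
P(X=1 | obs) = 3/32 / 5/48 = 9/10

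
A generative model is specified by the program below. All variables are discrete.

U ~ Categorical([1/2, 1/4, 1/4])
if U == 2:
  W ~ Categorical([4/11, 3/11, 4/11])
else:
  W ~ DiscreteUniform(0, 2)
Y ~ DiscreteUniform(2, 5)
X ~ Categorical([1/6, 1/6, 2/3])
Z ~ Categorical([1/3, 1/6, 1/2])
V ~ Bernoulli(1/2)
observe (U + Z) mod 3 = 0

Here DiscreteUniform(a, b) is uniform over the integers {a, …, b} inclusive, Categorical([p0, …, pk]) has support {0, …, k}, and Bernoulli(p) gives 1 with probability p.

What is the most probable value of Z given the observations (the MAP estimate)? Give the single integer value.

argmax_v P(Z = v | obs) = 0

Enumerate traces; 216 have nonzero weight after conditioning:
  (U=0, W=0, Y=2, X=0, Z=0, V=0) weight 1/864
  (U=0, W=0, Y=2, X=0, Z=0, V=1) weight 1/864
  (U=0, W=0, Y=2, X=1, Z=0, V=0) weight 1/864
  (U=0, W=0, Y=2, X=1, Z=0, V=1) weight 1/864
  (U=0, W=0, Y=2, X=2, Z=0, V=0) weight 1/216
  (U=0, W=0, Y=2, X=2, Z=0, V=1) weight 1/216
  (U=0, W=0, Y=3, X=0, Z=0, V=0) weight 1/864
  (U=0, W=0, Y=3, X=0, Z=0, V=1) weight 1/864
  (U=1, W=0, Y=2, X=0, Z=2, V=0) weight 1/1152
  (U=2, W=0, Y=2, X=0, Z=1, V=0) weight 1/3168
  … 206 more
Group by Z:
  weight(Z=0) = 1/6
  weight(Z=1) = 1/24
  weight(Z=2) = 1/8
Total weight = 1/6 + 1/24 + 1/8 = 1/3
P(Z=0 | obs) = 1/6 / 1/3 = 1/2
P(Z=1 | obs) = 1/24 / 1/3 = 1/8
P(Z=2 | obs) = 1/8 / 1/3 = 3/8
argmax = 0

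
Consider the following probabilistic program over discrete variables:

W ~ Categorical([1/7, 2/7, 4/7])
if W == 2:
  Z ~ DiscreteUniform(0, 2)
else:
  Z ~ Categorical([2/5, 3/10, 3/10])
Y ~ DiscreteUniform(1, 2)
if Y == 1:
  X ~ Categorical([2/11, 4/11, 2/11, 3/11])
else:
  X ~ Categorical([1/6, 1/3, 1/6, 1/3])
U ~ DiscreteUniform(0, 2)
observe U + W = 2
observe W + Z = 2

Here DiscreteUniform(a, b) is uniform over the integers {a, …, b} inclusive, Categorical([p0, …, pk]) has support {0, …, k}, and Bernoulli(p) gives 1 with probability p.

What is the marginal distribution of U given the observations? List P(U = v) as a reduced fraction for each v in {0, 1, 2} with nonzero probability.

P(U=0) = 40/67, P(U=1) = 18/67, P(U=2) = 9/67

Enumerate traces; 24 have nonzero weight after conditioning:
  (W=0, Z=2, Y=1, X=0, U=2) weight 1/770
  (W=0, Z=2, Y=1, X=1, U=2) weight 1/385
  (W=0, Z=2, Y=1, X=2, U=2) weight 1/770
  (W=0, Z=2, Y=1, X=3, U=2) weight 3/1540
  (W=0, Z=2, Y=2, X=0, U=2) weight 1/840
  (W=0, Z=2, Y=2, X=1, U=2) weight 1/420
  (W=0, Z=2, Y=2, X=2, U=2) weight 1/840
  (W=0, Z=2, Y=2, X=3, U=2) weight 1/420
  (W=1, Z=1, Y=1, X=0, U=1) weight 1/385
  (W=2, Z=0, Y=1, X=0, U=0) weight 4/693
  … 14 more
Group by U:
  weight(U=0) = 4/63
  weight(U=1) = 1/35
  weight(U=2) = 1/70
Total weight = 4/63 + 1/35 + 1/70 = 67/630
P(U=0 | obs) = 4/63 / 67/630 = 40/67
P(U=1 | obs) = 1/35 / 67/630 = 18/67
P(U=2 | obs) = 1/70 / 67/630 = 9/67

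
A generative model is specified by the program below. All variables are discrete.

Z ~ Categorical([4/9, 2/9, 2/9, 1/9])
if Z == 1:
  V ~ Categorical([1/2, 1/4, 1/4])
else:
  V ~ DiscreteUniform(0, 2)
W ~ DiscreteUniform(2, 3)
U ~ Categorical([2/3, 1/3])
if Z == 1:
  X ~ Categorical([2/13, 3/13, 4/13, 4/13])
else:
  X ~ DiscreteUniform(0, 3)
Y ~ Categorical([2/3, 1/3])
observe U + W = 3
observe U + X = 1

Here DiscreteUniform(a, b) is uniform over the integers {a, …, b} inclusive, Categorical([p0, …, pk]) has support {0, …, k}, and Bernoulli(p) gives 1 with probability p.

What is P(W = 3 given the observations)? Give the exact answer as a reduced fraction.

Enumerate traces; 48 have nonzero weight after conditioning:
  (Z=0, V=0, W=2, U=1, X=0, Y=0) weight 1/243
  (Z=0, V=0, W=2, U=1, X=0, Y=1) weight 1/486
  (Z=0, V=0, W=3, U=0, X=1, Y=0) weight 2/243
  (Z=0, V=0, W=3, U=0, X=1, Y=1) weight 1/243
  (Z=0, V=1, W=2, U=1, X=0, Y=0) weight 1/243
  (Z=0, V=1, W=2, U=1, X=0, Y=1) weight 1/486
  (Z=0, V=1, W=3, U=0, X=1, Y=0) weight 2/243
  (Z=0, V=1, W=3, U=0, X=1, Y=1) weight 1/243
  … 40 more
Group by W:
  weight(W=2) = 107/2808
  weight(W=3) = 115/1404
Total weight = 107/2808 + 115/1404 = 337/2808
P(W=2 | obs) = 107/2808 / 337/2808 = 107/337
P(W=3 | obs) = 115/1404 / 337/2808 = 230/337

P(W = 3 | obs) = 230/337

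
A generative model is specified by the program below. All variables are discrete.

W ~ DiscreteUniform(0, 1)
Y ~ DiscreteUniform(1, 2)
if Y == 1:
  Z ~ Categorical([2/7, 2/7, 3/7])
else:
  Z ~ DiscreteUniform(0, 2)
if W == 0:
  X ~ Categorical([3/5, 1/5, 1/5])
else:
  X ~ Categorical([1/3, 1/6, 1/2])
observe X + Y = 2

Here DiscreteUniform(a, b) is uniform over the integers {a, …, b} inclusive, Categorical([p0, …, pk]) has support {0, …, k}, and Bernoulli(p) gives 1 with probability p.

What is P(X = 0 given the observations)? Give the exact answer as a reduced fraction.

Enumerate traces; 12 have nonzero weight after conditioning:
  (W=0, Y=1, Z=0, X=1) weight 1/70
  (W=0, Y=1, Z=1, X=1) weight 1/70
  (W=0, Y=1, Z=2, X=1) weight 3/140
  (W=0, Y=2, Z=0, X=0) weight 1/20
  (W=0, Y=2, Z=1, X=0) weight 1/20
  (W=0, Y=2, Z=2, X=0) weight 1/20
  (W=1, Y=1, Z=0, X=1) weight 1/84
  (W=1, Y=1, Z=1, X=1) weight 1/84
  … 4 more
Group by X:
  weight(X=0) = 7/30
  weight(X=1) = 11/120
Total weight = 7/30 + 11/120 = 13/40
P(X=0 | obs) = 7/30 / 13/40 = 28/39
P(X=1 | obs) = 11/120 / 13/40 = 11/39

P(X = 0 | obs) = 28/39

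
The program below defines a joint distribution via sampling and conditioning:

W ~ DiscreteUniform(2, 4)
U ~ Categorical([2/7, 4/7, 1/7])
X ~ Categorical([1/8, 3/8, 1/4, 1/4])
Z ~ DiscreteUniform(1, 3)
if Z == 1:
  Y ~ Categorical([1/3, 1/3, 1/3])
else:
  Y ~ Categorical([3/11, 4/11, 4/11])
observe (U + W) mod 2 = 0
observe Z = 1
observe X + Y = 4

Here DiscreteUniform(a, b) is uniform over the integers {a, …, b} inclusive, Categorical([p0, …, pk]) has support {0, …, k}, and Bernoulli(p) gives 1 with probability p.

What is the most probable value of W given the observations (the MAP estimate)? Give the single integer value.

argmax_v P(W = v | obs) = 3

Enumerate traces; 10 have nonzero weight after conditioning:
  (W=2, U=0, X=2, Z=1, Y=2) weight 1/378
  (W=2, U=0, X=3, Z=1, Y=1) weight 1/378
  (W=2, U=2, X=2, Z=1, Y=2) weight 1/756
  (W=2, U=2, X=3, Z=1, Y=1) weight 1/756
  (W=3, U=1, X=2, Z=1, Y=2) weight 1/189
  (W=3, U=1, X=3, Z=1, Y=1) weight 1/189
  (W=4, U=0, X=2, Z=1, Y=2) weight 1/378
  (W=4, U=0, X=3, Z=1, Y=1) weight 1/378
  … 2 more
Group by W:
  weight(W=2) = 1/126
  weight(W=3) = 2/189
  weight(W=4) = 1/126
Total weight = 1/126 + 2/189 + 1/126 = 5/189
P(W=2 | obs) = 1/126 / 5/189 = 3/10
P(W=3 | obs) = 2/189 / 5/189 = 2/5
P(W=4 | obs) = 1/126 / 5/189 = 3/10
argmax = 3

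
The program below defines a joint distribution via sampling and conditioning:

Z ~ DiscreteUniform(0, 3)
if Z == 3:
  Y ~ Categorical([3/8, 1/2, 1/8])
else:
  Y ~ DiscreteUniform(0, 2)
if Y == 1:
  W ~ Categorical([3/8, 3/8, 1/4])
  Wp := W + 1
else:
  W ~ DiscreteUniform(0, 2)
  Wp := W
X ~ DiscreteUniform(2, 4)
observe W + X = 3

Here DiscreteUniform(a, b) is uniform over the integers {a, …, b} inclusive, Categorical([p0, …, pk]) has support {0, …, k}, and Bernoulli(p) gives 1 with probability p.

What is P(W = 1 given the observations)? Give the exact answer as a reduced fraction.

P(W = 1 | obs) = 1/2

Enumerate traces; 24 have nonzero weight after conditioning:
  (Z=0, Y=0, W=0, X=3) weight 1/108
  (Z=0, Y=0, W=1, X=2) weight 1/108
  (Z=0, Y=1, W=0, X=3) weight 1/96
  (Z=0, Y=1, W=1, X=2) weight 1/96
  (Z=0, Y=2, W=0, X=3) weight 1/108
  (Z=0, Y=2, W=1, X=2) weight 1/108
  (Z=1, Y=0, W=0, X=3) weight 1/108
  (Z=1, Y=0, W=1, X=2) weight 1/108
  … 16 more
Group by W:
  weight(W=0) = 67/576
  weight(W=1) = 67/576
Total weight = 67/576 + 67/576 = 67/288
P(W=0 | obs) = 67/576 / 67/288 = 1/2
P(W=1 | obs) = 67/576 / 67/288 = 1/2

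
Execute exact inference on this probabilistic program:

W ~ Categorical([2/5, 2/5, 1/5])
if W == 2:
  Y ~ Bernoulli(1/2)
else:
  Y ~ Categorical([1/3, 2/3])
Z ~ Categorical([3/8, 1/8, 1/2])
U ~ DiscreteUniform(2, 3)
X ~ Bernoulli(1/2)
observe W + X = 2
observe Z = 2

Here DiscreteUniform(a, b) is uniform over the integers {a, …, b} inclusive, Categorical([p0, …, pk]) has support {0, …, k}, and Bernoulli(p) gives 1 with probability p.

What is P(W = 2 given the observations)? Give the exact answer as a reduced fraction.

P(W = 2 | obs) = 1/3

Enumerate traces; 8 have nonzero weight after conditioning:
  (W=1, Y=0, Z=2, U=2, X=1) weight 1/60
  (W=1, Y=0, Z=2, U=3, X=1) weight 1/60
  (W=1, Y=1, Z=2, U=2, X=1) weight 1/30
  (W=1, Y=1, Z=2, U=3, X=1) weight 1/30
  (W=2, Y=0, Z=2, U=2, X=0) weight 1/80
  (W=2, Y=0, Z=2, U=3, X=0) weight 1/80
  (W=2, Y=1, Z=2, U=2, X=0) weight 1/80
  (W=2, Y=1, Z=2, U=3, X=0) weight 1/80
Group by W:
  weight(W=1) = 1/10
  weight(W=2) = 1/20
Total weight = 1/10 + 1/20 = 3/20
P(W=1 | obs) = 1/10 / 3/20 = 2/3
P(W=2 | obs) = 1/20 / 3/20 = 1/3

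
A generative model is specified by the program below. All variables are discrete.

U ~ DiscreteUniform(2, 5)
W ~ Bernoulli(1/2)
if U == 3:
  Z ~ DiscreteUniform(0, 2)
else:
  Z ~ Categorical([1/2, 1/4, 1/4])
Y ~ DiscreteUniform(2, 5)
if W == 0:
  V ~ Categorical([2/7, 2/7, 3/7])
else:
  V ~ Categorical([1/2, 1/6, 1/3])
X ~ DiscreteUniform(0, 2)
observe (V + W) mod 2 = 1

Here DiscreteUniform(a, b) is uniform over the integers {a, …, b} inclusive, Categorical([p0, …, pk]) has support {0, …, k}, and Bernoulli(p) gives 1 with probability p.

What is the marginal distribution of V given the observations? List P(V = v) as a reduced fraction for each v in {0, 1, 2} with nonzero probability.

Enumerate traces; 432 have nonzero weight after conditioning:
  (U=2, W=0, Z=0, Y=2, V=1, X=0) weight 1/672
  (U=2, W=0, Z=0, Y=2, V=1, X=1) weight 1/672
  (U=2, W=0, Z=0, Y=2, V=1, X=2) weight 1/672
  (U=2, W=0, Z=0, Y=3, V=1, X=0) weight 1/672
  (U=2, W=0, Z=0, Y=3, V=1, X=1) weight 1/672
  (U=2, W=0, Z=0, Y=3, V=1, X=2) weight 1/672
  (U=2, W=0, Z=0, Y=4, V=1, X=0) weight 1/672
  (U=2, W=0, Z=0, Y=4, V=1, X=1) weight 1/672
  (U=2, W=1, Z=0, Y=2, V=0, X=0) weight 1/384
  (U=2, W=1, Z=0, Y=2, V=2, X=0) weight 1/576
  … 422 more
Group by V:
  weight(V=0) = 1/4
  weight(V=1) = 1/7
  weight(V=2) = 1/6
Total weight = 1/4 + 1/7 + 1/6 = 47/84
P(V=0 | obs) = 1/4 / 47/84 = 21/47
P(V=1 | obs) = 1/7 / 47/84 = 12/47
P(V=2 | obs) = 1/6 / 47/84 = 14/47

P(V=0) = 21/47, P(V=1) = 12/47, P(V=2) = 14/47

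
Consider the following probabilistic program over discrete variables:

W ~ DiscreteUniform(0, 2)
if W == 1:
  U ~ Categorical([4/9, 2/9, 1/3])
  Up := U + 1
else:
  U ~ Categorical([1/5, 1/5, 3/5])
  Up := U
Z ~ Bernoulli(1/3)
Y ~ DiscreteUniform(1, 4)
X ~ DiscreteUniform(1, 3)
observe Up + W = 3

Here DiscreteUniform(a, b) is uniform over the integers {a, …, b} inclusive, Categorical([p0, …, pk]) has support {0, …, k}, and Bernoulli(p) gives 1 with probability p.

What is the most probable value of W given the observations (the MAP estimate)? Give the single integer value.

argmax_v P(W = v | obs) = 1

Enumerate traces; 48 have nonzero weight after conditioning:
  (W=1, U=1, Z=0, Y=1, X=1) weight 1/243
  (W=1, U=1, Z=0, Y=1, X=2) weight 1/243
  (W=1, U=1, Z=0, Y=1, X=3) weight 1/243
  (W=1, U=1, Z=0, Y=2, X=1) weight 1/243
  (W=1, U=1, Z=0, Y=2, X=2) weight 1/243
  (W=1, U=1, Z=0, Y=2, X=3) weight 1/243
  (W=1, U=1, Z=0, Y=3, X=1) weight 1/243
  (W=1, U=1, Z=0, Y=3, X=2) weight 1/243
  (W=2, U=1, Z=0, Y=1, X=1) weight 1/270
  … 39 more
Group by W:
  weight(W=1) = 2/27
  weight(W=2) = 1/15
Total weight = 2/27 + 1/15 = 19/135
P(W=1 | obs) = 2/27 / 19/135 = 10/19
P(W=2 | obs) = 1/15 / 19/135 = 9/19
argmax = 1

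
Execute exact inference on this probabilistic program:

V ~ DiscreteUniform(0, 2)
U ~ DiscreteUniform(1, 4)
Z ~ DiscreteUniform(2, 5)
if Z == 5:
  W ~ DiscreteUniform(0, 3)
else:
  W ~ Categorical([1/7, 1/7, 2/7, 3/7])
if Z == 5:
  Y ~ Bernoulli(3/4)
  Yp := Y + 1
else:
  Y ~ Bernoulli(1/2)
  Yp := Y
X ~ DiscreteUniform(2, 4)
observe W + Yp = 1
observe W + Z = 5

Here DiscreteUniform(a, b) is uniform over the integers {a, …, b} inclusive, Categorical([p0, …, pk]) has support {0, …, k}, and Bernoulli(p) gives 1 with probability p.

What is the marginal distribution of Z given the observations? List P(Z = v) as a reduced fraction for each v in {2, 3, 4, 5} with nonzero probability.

Enumerate traces; 72 have nonzero weight after conditioning:
  (V=0, U=1, Z=4, W=1, Y=0, X=2) weight 1/2016
  (V=0, U=1, Z=4, W=1, Y=0, X=3) weight 1/2016
  (V=0, U=1, Z=4, W=1, Y=0, X=4) weight 1/2016
  (V=0, U=1, Z=5, W=0, Y=0, X=2) weight 1/2304
  (V=0, U=1, Z=5, W=0, Y=0, X=3) weight 1/2304
  (V=0, U=1, Z=5, W=0, Y=0, X=4) weight 1/2304
  (V=0, U=2, Z=4, W=1, Y=0, X=2) weight 1/2016
  (V=0, U=2, Z=4, W=1, Y=0, X=3) weight 1/2016
  … 64 more
Group by Z:
  weight(Z=4) = 1/56
  weight(Z=5) = 1/64
Total weight = 1/56 + 1/64 = 15/448
P(Z=4 | obs) = 1/56 / 15/448 = 8/15
P(Z=5 | obs) = 1/64 / 15/448 = 7/15

P(Z=4) = 8/15, P(Z=5) = 7/15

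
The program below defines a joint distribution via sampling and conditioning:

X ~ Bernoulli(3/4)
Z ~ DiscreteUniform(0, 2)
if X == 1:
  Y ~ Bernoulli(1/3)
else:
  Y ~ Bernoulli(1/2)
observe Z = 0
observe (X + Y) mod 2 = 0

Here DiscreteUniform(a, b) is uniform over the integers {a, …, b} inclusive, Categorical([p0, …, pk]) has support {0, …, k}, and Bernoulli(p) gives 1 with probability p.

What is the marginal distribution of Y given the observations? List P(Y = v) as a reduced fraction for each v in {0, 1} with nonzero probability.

Enumerate traces; 2 have nonzero weight after conditioning:
  (X=0, Z=0, Y=0) weight 1/24
  (X=1, Z=0, Y=1) weight 1/12
Group by Y:
  weight(Y=0) = 1/24
  weight(Y=1) = 1/12
Total weight = 1/24 + 1/12 = 1/8
P(Y=0 | obs) = 1/24 / 1/8 = 1/3
P(Y=1 | obs) = 1/12 / 1/8 = 2/3

P(Y=0) = 1/3, P(Y=1) = 2/3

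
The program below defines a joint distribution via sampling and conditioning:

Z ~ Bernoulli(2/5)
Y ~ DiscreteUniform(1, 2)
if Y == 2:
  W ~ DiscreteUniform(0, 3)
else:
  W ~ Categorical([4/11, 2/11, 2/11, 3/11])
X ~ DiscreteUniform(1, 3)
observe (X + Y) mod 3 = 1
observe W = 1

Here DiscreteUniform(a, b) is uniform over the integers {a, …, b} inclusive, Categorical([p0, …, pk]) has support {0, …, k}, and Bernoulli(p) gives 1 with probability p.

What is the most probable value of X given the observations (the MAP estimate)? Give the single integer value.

Enumerate traces; 4 have nonzero weight after conditioning:
  (Z=0, Y=1, W=1, X=3) weight 1/55
  (Z=0, Y=2, W=1, X=2) weight 1/40
  (Z=1, Y=1, W=1, X=3) weight 2/165
  (Z=1, Y=2, W=1, X=2) weight 1/60
Group by X:
  weight(X=2) = 1/24
  weight(X=3) = 1/33
Total weight = 1/24 + 1/33 = 19/264
P(X=2 | obs) = 1/24 / 19/264 = 11/19
P(X=3 | obs) = 1/33 / 19/264 = 8/19
argmax = 2

argmax_v P(X = v | obs) = 2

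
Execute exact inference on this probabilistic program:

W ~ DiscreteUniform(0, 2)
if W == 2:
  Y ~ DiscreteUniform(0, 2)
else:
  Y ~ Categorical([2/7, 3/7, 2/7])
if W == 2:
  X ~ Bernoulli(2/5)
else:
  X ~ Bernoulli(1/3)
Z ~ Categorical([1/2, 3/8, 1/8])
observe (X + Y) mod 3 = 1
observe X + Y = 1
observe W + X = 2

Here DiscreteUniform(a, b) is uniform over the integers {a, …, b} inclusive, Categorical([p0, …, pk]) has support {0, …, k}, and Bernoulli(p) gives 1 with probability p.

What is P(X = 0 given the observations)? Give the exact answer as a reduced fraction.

P(X = 0 | obs) = 21/31

Enumerate traces; 6 have nonzero weight after conditioning:
  (W=1, Y=0, X=1, Z=0) weight 1/63
  (W=1, Y=0, X=1, Z=1) weight 1/84
  (W=1, Y=0, X=1, Z=2) weight 1/252
  (W=2, Y=1, X=0, Z=0) weight 1/30
  (W=2, Y=1, X=0, Z=1) weight 1/40
  (W=2, Y=1, X=0, Z=2) weight 1/120
Group by X:
  weight(X=0) = 1/15
  weight(X=1) = 2/63
Total weight = 1/15 + 2/63 = 31/315
P(X=0 | obs) = 1/15 / 31/315 = 21/31
P(X=1 | obs) = 2/63 / 31/315 = 10/31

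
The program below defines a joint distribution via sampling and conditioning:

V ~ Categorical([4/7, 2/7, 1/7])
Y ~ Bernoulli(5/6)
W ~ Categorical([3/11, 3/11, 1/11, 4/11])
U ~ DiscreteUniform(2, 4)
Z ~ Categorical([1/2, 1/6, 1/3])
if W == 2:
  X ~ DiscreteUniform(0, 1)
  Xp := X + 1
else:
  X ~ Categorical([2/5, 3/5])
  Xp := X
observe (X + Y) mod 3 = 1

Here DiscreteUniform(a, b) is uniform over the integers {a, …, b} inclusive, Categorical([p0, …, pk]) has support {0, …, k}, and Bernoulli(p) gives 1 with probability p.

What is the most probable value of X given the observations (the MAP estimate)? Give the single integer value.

Enumerate traces; 216 have nonzero weight after conditioning:
  (V=0, Y=0, W=0, U=2, Z=0, X=1) weight 1/385
  (V=0, Y=0, W=0, U=2, Z=1, X=1) weight 1/1155
  (V=0, Y=0, W=0, U=2, Z=2, X=1) weight 2/1155
  (V=0, Y=0, W=0, U=3, Z=0, X=1) weight 1/385
  (V=0, Y=0, W=0, U=3, Z=1, X=1) weight 1/1155
  (V=0, Y=0, W=0, U=3, Z=2, X=1) weight 2/1155
  (V=0, Y=0, W=0, U=4, Z=0, X=1) weight 1/385
  (V=0, Y=0, W=0, U=4, Z=1, X=1) weight 1/1155
  (V=0, Y=1, W=0, U=2, Z=0, X=0) weight 2/231
  … 207 more
Group by X:
  weight(X=0) = 15/44
  weight(X=1) = 13/132
Total weight = 15/44 + 13/132 = 29/66
P(X=0 | obs) = 15/44 / 29/66 = 45/58
P(X=1 | obs) = 13/132 / 29/66 = 13/58
argmax = 0

argmax_v P(X = v | obs) = 0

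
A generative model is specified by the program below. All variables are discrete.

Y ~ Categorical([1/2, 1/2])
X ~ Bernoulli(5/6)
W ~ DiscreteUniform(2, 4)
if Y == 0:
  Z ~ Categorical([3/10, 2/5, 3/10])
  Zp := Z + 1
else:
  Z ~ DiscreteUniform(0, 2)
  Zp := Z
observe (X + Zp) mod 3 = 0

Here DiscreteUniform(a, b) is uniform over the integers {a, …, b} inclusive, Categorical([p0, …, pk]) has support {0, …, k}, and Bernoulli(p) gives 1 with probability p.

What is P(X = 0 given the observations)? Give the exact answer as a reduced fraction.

P(X = 0 | obs) = 19/129

Enumerate traces; 12 have nonzero weight after conditioning:
  (Y=0, X=0, W=2, Z=2) weight 1/120
  (Y=0, X=0, W=3, Z=2) weight 1/120
  (Y=0, X=0, W=4, Z=2) weight 1/120
  (Y=0, X=1, W=2, Z=1) weight 1/18
  (Y=0, X=1, W=3, Z=1) weight 1/18
  (Y=0, X=1, W=4, Z=1) weight 1/18
  (Y=1, X=0, W=2, Z=0) weight 1/108
  (Y=1, X=0, W=3, Z=0) weight 1/108
  … 4 more
Group by X:
  weight(X=0) = 19/360
  weight(X=1) = 11/36
Total weight = 19/360 + 11/36 = 43/120
P(X=0 | obs) = 19/360 / 43/120 = 19/129
P(X=1 | obs) = 11/36 / 43/120 = 110/129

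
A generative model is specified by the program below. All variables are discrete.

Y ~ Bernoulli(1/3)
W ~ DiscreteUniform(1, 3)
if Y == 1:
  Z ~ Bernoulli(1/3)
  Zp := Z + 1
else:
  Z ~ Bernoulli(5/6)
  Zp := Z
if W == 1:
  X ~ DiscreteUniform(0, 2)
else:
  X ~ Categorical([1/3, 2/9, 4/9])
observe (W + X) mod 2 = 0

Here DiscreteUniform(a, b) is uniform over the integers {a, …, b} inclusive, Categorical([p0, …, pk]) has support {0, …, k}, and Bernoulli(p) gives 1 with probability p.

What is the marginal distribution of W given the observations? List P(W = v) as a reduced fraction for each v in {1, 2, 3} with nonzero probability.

P(W=1) = 1/4, P(W=2) = 7/12, P(W=3) = 1/6

Enumerate traces; 16 have nonzero weight after conditioning:
  (Y=0, W=1, Z=0, X=1) weight 1/81
  (Y=0, W=1, Z=1, X=1) weight 5/81
  (Y=0, W=2, Z=0, X=0) weight 1/81
  (Y=0, W=2, Z=0, X=2) weight 4/243
  (Y=0, W=2, Z=1, X=0) weight 5/81
  (Y=0, W=2, Z=1, X=2) weight 20/243
  (Y=0, W=3, Z=0, X=1) weight 2/243
  (Y=0, W=3, Z=1, X=1) weight 10/243
  … 8 more
Group by W:
  weight(W=1) = 1/9
  weight(W=2) = 7/27
  weight(W=3) = 2/27
Total weight = 1/9 + 7/27 + 2/27 = 4/9
P(W=1 | obs) = 1/9 / 4/9 = 1/4
P(W=2 | obs) = 7/27 / 4/9 = 7/12
P(W=3 | obs) = 2/27 / 4/9 = 1/6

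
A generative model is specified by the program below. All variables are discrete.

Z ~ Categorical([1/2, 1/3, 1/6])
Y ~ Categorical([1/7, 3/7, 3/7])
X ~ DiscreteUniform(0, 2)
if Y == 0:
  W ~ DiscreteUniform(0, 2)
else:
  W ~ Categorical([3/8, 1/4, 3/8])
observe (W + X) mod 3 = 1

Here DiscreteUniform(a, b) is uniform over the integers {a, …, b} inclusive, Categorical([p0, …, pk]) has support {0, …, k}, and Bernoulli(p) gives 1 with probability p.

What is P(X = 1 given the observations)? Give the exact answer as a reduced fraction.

P(X = 1 | obs) = 31/84

Enumerate traces; 27 have nonzero weight after conditioning:
  (Z=0, Y=0, X=0, W=1) weight 1/126
  (Z=0, Y=0, X=1, W=0) weight 1/126
  (Z=0, Y=0, X=2, W=2) weight 1/126
  (Z=0, Y=1, X=0, W=1) weight 1/56
  (Z=0, Y=1, X=1, W=0) weight 3/112
  (Z=0, Y=1, X=2, W=2) weight 3/112
  (Z=0, Y=2, X=0, W=1) weight 1/56
  (Z=0, Y=2, X=1, W=0) weight 3/112
  … 19 more
Group by X:
  weight(X=0) = 11/126
  weight(X=1) = 31/252
  weight(X=2) = 31/252
Total weight = 11/126 + 31/252 + 31/252 = 1/3
P(X=0 | obs) = 11/126 / 1/3 = 11/42
P(X=1 | obs) = 31/252 / 1/3 = 31/84
P(X=2 | obs) = 31/252 / 1/3 = 31/84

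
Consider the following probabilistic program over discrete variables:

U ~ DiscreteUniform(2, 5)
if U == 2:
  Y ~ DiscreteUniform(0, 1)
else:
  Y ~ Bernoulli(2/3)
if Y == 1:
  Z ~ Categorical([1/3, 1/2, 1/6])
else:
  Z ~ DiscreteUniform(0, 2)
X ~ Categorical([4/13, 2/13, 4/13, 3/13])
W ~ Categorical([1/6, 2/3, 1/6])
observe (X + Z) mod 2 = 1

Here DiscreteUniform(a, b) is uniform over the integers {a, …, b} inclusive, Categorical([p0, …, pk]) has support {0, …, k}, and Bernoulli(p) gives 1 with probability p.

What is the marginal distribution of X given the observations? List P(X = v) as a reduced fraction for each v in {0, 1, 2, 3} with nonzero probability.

P(X=0) = 28/101, P(X=1) = 18/101, P(X=2) = 28/101, P(X=3) = 27/101

Enumerate traces; 144 have nonzero weight after conditioning:
  (U=2, Y=0, Z=0, X=1, W=0) weight 1/936
  (U=2, Y=0, Z=0, X=1, W=1) weight 1/234
  (U=2, Y=0, Z=0, X=1, W=2) weight 1/936
  (U=2, Y=0, Z=0, X=3, W=0) weight 1/624
  (U=2, Y=0, Z=0, X=3, W=1) weight 1/156
  (U=2, Y=0, Z=0, X=3, W=2) weight 1/624
  (U=2, Y=0, Z=1, X=0, W=0) weight 1/468
  (U=2, Y=0, Z=1, X=0, W=1) weight 1/117
  (U=2, Y=0, Z=1, X=2, W=0) weight 1/468
  … 135 more
Group by X:
  weight(X=0) = 7/52
  weight(X=1) = 9/104
  weight(X=2) = 7/52
  weight(X=3) = 27/208
Total weight = 7/52 + 9/104 + 7/52 + 27/208 = 101/208
P(X=0 | obs) = 7/52 / 101/208 = 28/101
P(X=1 | obs) = 9/104 / 101/208 = 18/101
P(X=2 | obs) = 7/52 / 101/208 = 28/101
P(X=3 | obs) = 27/208 / 101/208 = 27/101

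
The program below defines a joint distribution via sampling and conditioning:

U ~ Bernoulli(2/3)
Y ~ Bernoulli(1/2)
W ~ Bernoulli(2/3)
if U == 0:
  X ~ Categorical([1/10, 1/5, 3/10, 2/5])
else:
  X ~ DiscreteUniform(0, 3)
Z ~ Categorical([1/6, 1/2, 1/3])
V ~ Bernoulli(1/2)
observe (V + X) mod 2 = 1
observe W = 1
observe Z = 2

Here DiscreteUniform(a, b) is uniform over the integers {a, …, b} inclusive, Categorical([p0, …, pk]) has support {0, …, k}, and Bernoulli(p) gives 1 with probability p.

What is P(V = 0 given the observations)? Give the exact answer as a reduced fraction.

Enumerate traces; 16 have nonzero weight after conditioning:
  (U=0, Y=0, W=1, X=0, Z=2, V=1) weight 1/540
  (U=0, Y=0, W=1, X=1, Z=2, V=0) weight 1/270
  (U=0, Y=0, W=1, X=2, Z=2, V=1) weight 1/180
  (U=0, Y=0, W=1, X=3, Z=2, V=0) weight 1/135
  (U=0, Y=1, W=1, X=0, Z=2, V=1) weight 1/540
  (U=0, Y=1, W=1, X=1, Z=2, V=0) weight 1/270
  (U=0, Y=1, W=1, X=2, Z=2, V=1) weight 1/180
  (U=0, Y=1, W=1, X=3, Z=2, V=0) weight 1/135
  … 8 more
Group by V:
  weight(V=0) = 8/135
  weight(V=1) = 7/135
Total weight = 8/135 + 7/135 = 1/9
P(V=0 | obs) = 8/135 / 1/9 = 8/15
P(V=1 | obs) = 7/135 / 1/9 = 7/15

P(V = 0 | obs) = 8/15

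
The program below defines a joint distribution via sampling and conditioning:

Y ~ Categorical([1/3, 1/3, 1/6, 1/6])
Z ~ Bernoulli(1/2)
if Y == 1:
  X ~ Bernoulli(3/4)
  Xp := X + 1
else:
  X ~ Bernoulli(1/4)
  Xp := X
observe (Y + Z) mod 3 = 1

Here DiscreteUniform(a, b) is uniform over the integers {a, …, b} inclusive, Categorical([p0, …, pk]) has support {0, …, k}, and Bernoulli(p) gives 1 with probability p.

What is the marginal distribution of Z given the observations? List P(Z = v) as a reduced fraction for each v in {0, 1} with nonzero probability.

P(Z=0) = 2/5, P(Z=1) = 3/5

Enumerate traces; 6 have nonzero weight after conditioning:
  (Y=0, Z=1, X=0) weight 1/8
  (Y=0, Z=1, X=1) weight 1/24
  (Y=1, Z=0, X=0) weight 1/24
  (Y=1, Z=0, X=1) weight 1/8
  (Y=3, Z=1, X=0) weight 1/16
  (Y=3, Z=1, X=1) weight 1/48
Group by Z:
  weight(Z=0) = 1/6
  weight(Z=1) = 1/4
Total weight = 1/6 + 1/4 = 5/12
P(Z=0 | obs) = 1/6 / 5/12 = 2/5
P(Z=1 | obs) = 1/4 / 5/12 = 3/5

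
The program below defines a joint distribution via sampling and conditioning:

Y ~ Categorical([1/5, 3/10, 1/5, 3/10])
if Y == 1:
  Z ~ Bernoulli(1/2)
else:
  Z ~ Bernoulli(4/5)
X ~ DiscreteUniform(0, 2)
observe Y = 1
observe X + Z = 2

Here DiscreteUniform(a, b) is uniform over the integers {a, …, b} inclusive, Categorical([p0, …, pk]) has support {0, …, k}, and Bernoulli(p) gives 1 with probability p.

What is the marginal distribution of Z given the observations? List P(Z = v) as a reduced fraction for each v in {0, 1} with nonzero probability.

Enumerate traces; 2 have nonzero weight after conditioning:
  (Y=1, Z=0, X=2) weight 1/20
  (Y=1, Z=1, X=1) weight 1/20
Group by Z:
  weight(Z=0) = 1/20
  weight(Z=1) = 1/20
Total weight = 1/20 + 1/20 = 1/10
P(Z=0 | obs) = 1/20 / 1/10 = 1/2
P(Z=1 | obs) = 1/20 / 1/10 = 1/2

P(Z=0) = 1/2, P(Z=1) = 1/2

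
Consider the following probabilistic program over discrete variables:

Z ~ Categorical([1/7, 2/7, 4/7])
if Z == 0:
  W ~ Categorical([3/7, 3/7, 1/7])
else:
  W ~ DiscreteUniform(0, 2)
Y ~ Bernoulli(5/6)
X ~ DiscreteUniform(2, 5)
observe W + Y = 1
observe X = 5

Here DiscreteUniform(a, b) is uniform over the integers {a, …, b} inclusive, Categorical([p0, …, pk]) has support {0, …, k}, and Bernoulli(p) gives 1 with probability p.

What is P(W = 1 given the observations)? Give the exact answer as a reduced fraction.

Enumerate traces; 6 have nonzero weight after conditioning:
  (Z=0, W=0, Y=1, X=5) weight 5/392
  (Z=0, W=1, Y=0, X=5) weight 1/392
  (Z=1, W=0, Y=1, X=5) weight 5/252
  (Z=1, W=1, Y=0, X=5) weight 1/252
  (Z=2, W=0, Y=1, X=5) weight 5/126
  (Z=2, W=1, Y=0, X=5) weight 1/126
Group by W:
  weight(W=0) = 85/1176
  weight(W=1) = 17/1176
Total weight = 85/1176 + 17/1176 = 17/196
P(W=0 | obs) = 85/1176 / 17/196 = 5/6
P(W=1 | obs) = 17/1176 / 17/196 = 1/6

P(W = 1 | obs) = 1/6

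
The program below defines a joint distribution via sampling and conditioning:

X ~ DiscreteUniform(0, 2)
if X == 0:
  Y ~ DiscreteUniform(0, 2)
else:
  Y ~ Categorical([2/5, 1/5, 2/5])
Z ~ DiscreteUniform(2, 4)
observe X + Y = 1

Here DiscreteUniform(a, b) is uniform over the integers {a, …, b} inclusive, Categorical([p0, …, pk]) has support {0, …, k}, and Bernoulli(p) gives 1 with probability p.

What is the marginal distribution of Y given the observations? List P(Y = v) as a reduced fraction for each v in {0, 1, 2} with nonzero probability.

Enumerate traces; 6 have nonzero weight after conditioning:
  (X=0, Y=1, Z=2) weight 1/27
  (X=0, Y=1, Z=3) weight 1/27
  (X=0, Y=1, Z=4) weight 1/27
  (X=1, Y=0, Z=2) weight 2/45
  (X=1, Y=0, Z=3) weight 2/45
  (X=1, Y=0, Z=4) weight 2/45
Group by Y:
  weight(Y=0) = 2/15
  weight(Y=1) = 1/9
Total weight = 2/15 + 1/9 = 11/45
P(Y=0 | obs) = 2/15 / 11/45 = 6/11
P(Y=1 | obs) = 1/9 / 11/45 = 5/11

P(Y=0) = 6/11, P(Y=1) = 5/11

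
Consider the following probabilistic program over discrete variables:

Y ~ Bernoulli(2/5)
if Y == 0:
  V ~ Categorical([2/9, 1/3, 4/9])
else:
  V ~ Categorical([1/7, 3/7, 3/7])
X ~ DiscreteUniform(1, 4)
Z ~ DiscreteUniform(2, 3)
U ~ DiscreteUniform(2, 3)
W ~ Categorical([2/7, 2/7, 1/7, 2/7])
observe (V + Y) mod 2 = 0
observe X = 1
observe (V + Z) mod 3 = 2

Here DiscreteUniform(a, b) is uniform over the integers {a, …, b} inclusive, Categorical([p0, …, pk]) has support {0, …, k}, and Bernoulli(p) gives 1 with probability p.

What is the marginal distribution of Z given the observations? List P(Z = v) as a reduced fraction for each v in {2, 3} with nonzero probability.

Enumerate traces; 16 have nonzero weight after conditioning:
  (Y=0, V=0, X=1, Z=2, U=2, W=0) weight 1/420
  (Y=0, V=0, X=1, Z=2, U=2, W=1) weight 1/420
  (Y=0, V=0, X=1, Z=2, U=2, W=2) weight 1/840
  (Y=0, V=0, X=1, Z=2, U=2, W=3) weight 1/420
  (Y=0, V=0, X=1, Z=2, U=3, W=0) weight 1/420
  (Y=0, V=0, X=1, Z=2, U=3, W=1) weight 1/420
  (Y=0, V=0, X=1, Z=2, U=3, W=2) weight 1/840
  (Y=0, V=0, X=1, Z=2, U=3, W=3) weight 1/420
  (Y=0, V=2, X=1, Z=3, U=2, W=0) weight 1/210
  … 7 more
Group by Z:
  weight(Z=2) = 1/60
  weight(Z=3) = 1/30
Total weight = 1/60 + 1/30 = 1/20
P(Z=2 | obs) = 1/60 / 1/20 = 1/3
P(Z=3 | obs) = 1/30 / 1/20 = 2/3

P(Z=2) = 1/3, P(Z=3) = 2/3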